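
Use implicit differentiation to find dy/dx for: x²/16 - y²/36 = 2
Apply d/dx to both sides, remembering that y depends on x. Each occurrence of y therefore brings in a y' = dy/dx via the chain rule.

With F(x, y) equal to the left-hand side minus the right, differentiate F term by term:
  d/dx[x^2/16] = x/8
  d/dx[-y^2/36] = -y·y'/18
  d/dx[-2] = 0
Adding these up, d/dx[F] = 0 becomes
  (x/8) + (-y/18)·y' = 0,
so isolating y',
  dy/dx = -(x/8)/(-y/18) = 9x/(4y)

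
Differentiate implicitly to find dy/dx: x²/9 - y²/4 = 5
Apply d/dx to both sides, remembering that y depends on x. Each occurrence of y therefore brings in a y' = dy/dx via the chain rule.

With F(x, y) equal to the left-hand side minus the right, differentiate F term by term:
  d/dx[x^2/9] = 2x/9
  d/dx[-y^2/4] = -y·y'/2
  d/dx[-5] = 0
Adding these up, d/dx[F] = 0 becomes
  (2x/9) + (-y/2)·y' = 0,
so isolating y',
  dy/dx = -(2x/9)/(-y/2) = 4x/(9y)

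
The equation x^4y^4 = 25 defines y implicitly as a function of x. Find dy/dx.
Differentiate both sides with respect to x, treating y as y(x). By the chain rule, any term containing y contributes a factor of y' = dy/dx when we differentiate it.

Move every term to one side and write the relation as F(x, y) = 0. Term by term,
  d/dx[x^4y^4] = 4x^4y^3·y' + 4x^3y^4
  d/dx[-25] = 0

The pieces without y' make up ∂F/∂x and the coefficient of y' is ∂F/∂y:
  ∂F/∂x = 4x^3y^4,
  ∂F/∂y = 4x^4y^3.

Since d/dx[F] = ∂F/∂x + (∂F/∂y)·y' = 0, solve for y':
  (∂F/∂y)·y' = -∂F/∂x
  dy/dx = -(∂F/∂x)/(∂F/∂y) = -(4x^3y^4)/(4x^4y^3) = -y/x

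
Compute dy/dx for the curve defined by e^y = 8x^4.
Take d/dx of both sides. Since y is implicitly a function of x, the chain rule attaches a y' = dy/dx factor whenever we differentiate through y.

Set F(x, y) = (left side) − (right side), so the curve is F = 0. Differentiating each term of F:
  d/dx[-8x^4] = -32x^3
  d/dx[e^(y)] = y'·e^(y)

Collecting, the y'-free part is the partial derivative in x and the y' coefficient is the partial derivative in y:
  ∂F/∂x = -32x^3
  ∂F/∂y = e^(y)

so d/dx[F(x, y(x))] = ∂F/∂x + (∂F/∂y)·y' = 0. Rearranging,
  dy/dx = -(∂F/∂x)/(∂F/∂y) = -(-32x^3)/(e^(y)) = 32x^3e^(-y)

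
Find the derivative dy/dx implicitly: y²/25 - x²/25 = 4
Apply d/dx to both sides, remembering that y depends on x. Each occurrence of y therefore brings in a y' = dy/dx via the chain rule.

With F(x, y) equal to the left-hand side minus the right, differentiate F term by term:
  d/dx[-x^2/25] = -2x/25
  d/dx[y^2/25] = 2y·y'/25
  d/dx[-4] = 0
Adding these up, d/dx[F] = 0 becomes
  (-2x/25) + (2y/25)·y' = 0,
so isolating y',
  dy/dx = -(-2x/25)/(2y/25) = x/y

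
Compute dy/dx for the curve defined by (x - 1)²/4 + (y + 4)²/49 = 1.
Apply d/dx to both sides, remembering that y depends on x. Each occurrence of y therefore brings in a y' = dy/dx via the chain rule.

With F(x, y) equal to the left-hand side minus the right, differentiate F term by term:
  d/dx[(x - 1)^2/4] = x/2 - 1/2
  d/dx[(y + 4)^2/49] = 2·y'(y + 4)/49
  d/dx[-1] = 0
Adding these up, d/dx[F] = 0 becomes
  (x/2 - 1/2) + (2y/49 + 8/49)·y' = 0,
so isolating y',
  dy/dx = -(x/2 - 1/2)/(2y/49 + 8/49)
        = -((x - 1)/2)/(2(y + 4)/49) = 49(1 - x)/(4(y + 4))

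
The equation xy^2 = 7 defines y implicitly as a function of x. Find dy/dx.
Take d/dx of both sides. Since y is implicitly a function of x, the chain rule attaches a y' = dy/dx factor whenever we differentiate through y.

Set F(x, y) = (left side) − (right side), so the curve is F = 0. Differentiating each term of F:
  d/dx[xy^2] = 2xy·y' + y^2
  d/dx[-7] = 0

Collecting, the y'-free part is the partial derivative in x and the y' coefficient is the partial derivative in y:
  ∂F/∂x = y^2
  ∂F/∂y = 2xy

so d/dx[F(x, y(x))] = ∂F/∂x + (∂F/∂y)·y' = 0. Rearranging,
  dy/dx = -(∂F/∂x)/(∂F/∂y) = -(y^2)/(2xy) = -y/(2x)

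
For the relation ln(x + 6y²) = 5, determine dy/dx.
Differentiate the relation implicitly: treat y = y(x) and apply the chain rule, so every y-derivative picks up a y' = dy/dx factor.

With everything moved to the left-hand side, differentiate term by term:
  d/dx[ln(x + 6y^2)] = (12y·y' + 1)/(x + 6y^2)
  d/dx[-5] = 0

Separating the contributions that come from x directly and those that come through y:
  without y':      1/(x + 6y^2)
  multiplying y':  12y/(x + 6y^2)

so (1/(x + 6y^2)) + (12y/(x + 6y^2))·y' = 0, and therefore
  dy/dx = -(1/(x + 6y^2))/(12y/(x + 6y^2)) = -1/(12y)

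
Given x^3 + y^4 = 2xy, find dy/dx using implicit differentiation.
Take d/dx of both sides. Since y is implicitly a function of x, the chain rule attaches a y' = dy/dx factor whenever we differentiate through y.

Set F(x, y) = (left side) − (right side), so the curve is F = 0. Differentiating each term of F:
  d/dx[x^3] = 3x^2
  d/dx[-2xy] = -2x·y' - 2y
  d/dx[y^4] = 4y^3·y'

Collecting, the y'-free part is the partial derivative in x and the y' coefficient is the partial derivative in y:
  ∂F/∂x = 3x^2 - 2y
  ∂F/∂y = -2x + 4y^3

so d/dx[F(x, y(x))] = ∂F/∂x + (∂F/∂y)·y' = 0. Rearranging,
  dy/dx = -(∂F/∂x)/(∂F/∂y) = -(3x^2 - 2y)/(-2x + 4y^3) = (3x^2/2 - y)/(x - 2y^3)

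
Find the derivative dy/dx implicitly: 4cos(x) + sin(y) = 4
Take d/dx of both sides. Since y is implicitly a function of x, the chain rule attaches a y' = dy/dx factor whenever we differentiate through y.

Set F(x, y) = (left side) − (right side), so the curve is F = 0. Differentiating each term of F:
  d/dx[sin(y)] = y'·cos(y)
  d/dx[4cos(x)] = -4sin(x)
  d/dx[-4] = 0

Collecting, the y'-free part is the partial derivative in x and the y' coefficient is the partial derivative in y:
  ∂F/∂x = -4sin(x)
  ∂F/∂y = cos(y)

so d/dx[F(x, y(x))] = ∂F/∂x + (∂F/∂y)·y' = 0. Rearranging,
  dy/dx = -(∂F/∂x)/(∂F/∂y) = -(-4sin(x))/(cos(y)) = 4sin(x)/cos(y)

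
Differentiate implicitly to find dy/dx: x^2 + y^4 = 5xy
Differentiate the relation implicitly: treat y = y(x) and apply the chain rule, so every y-derivative picks up a y' = dy/dx factor.

With everything moved to the left-hand side, differentiate term by term:
  d/dx[x^2] = 2x
  d/dx[-5xy] = -5x·y' - 5y
  d/dx[y^4] = 4y^3·y'

Separating the contributions that come from x directly and those that come through y:
  without y':      2x - 5y
  multiplying y':  -5x + 4y^3

so (2x - 5y) + (-5x + 4y^3)·y' = 0, and therefore
  dy/dx = -(2x - 5y)/(-5x + 4y^3) = (2x - 5y)/(5x - 4y^3)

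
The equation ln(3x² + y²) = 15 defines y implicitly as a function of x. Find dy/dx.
Differentiate the relation implicitly: treat y = y(x) and apply the chain rule, so every y-derivative picks up a y' = dy/dx factor.

With everything moved to the left-hand side, differentiate term by term:
  d/dx[ln(3x^2 + y^2)] = (6x + 2y·y')/(3x^2 + y^2)
  d/dx[-15] = 0

Separating the contributions that come from x directly and those that come through y:
  without y':      6x/(3x^2 + y^2)
  multiplying y':  2y/(3x^2 + y^2)

so (6x/(3x^2 + y^2)) + (2y/(3x^2 + y^2))·y' = 0, and therefore
  dy/dx = -(6x/(3x^2 + y^2))/(2y/(3x^2 + y^2)) = -3x/y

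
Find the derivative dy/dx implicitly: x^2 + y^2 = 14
Differentiate the relation implicitly: treat y = y(x) and apply the chain rule, so every y-derivative picks up a y' = dy/dx factor.

With everything moved to the left-hand side, differentiate term by term:
  d/dx[x^2] = 2x
  d/dx[y^2] = 2y·y'
  d/dx[-14] = 0

Separating the contributions that come from x directly and those that come through y:
  without y':      2x
  multiplying y':  2y

so (2x) + (2y)·y' = 0, and therefore
  dy/dx = -(2x)/(2y) = -x/y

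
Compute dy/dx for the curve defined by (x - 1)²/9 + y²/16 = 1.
Take d/dx of both sides. Since y is implicitly a function of x, the chain rule attaches a y' = dy/dx factor whenever we differentiate through y.

Set F(x, y) = (left side) − (right side), so the curve is F = 0. Differentiating each term of F:
  d/dx[y^2/16] = y·y'/8
  d/dx[(x - 1)^2/9] = 2x/9 - 2/9
  d/dx[-1] = 0

Collecting, the y'-free part is the partial derivative in x and the y' coefficient is the partial derivative in y:
  ∂F/∂x = 2x/9 - 2/9
  ∂F/∂y = y/8

so d/dx[F(x, y(x))] = ∂F/∂x + (∂F/∂y)·y' = 0. Rearranging,
  dy/dx = -(∂F/∂x)/(∂F/∂y) = -(2x/9 - 2/9)/(y/8)
        = -(2(x - 1)/9)/(y/8) = 16(1 - x)/(9y)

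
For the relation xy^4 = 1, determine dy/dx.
Differentiate the relation implicitly: treat y = y(x) and apply the chain rule, so every y-derivative picks up a y' = dy/dx factor.

With everything moved to the left-hand side, differentiate term by term:
  d/dx[xy^4] = 4xy^3·y' + y^4
  d/dx[-1] = 0

Separating the contributions that come from x directly and those that come through y:
  without y':      y^4
  multiplying y':  4xy^3

so (y^4) + (4xy^3)·y' = 0, and therefore
  dy/dx = -(y^4)/(4xy^3) = -y/(4x)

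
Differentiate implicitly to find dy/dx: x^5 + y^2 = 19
Take d/dx of both sides. Since y is implicitly a function of x, the chain rule attaches a y' = dy/dx factor whenever we differentiate through y.

Set F(x, y) = (left side) − (right side), so the curve is F = 0. Differentiating each term of F:
  d/dx[x^5] = 5x^4
  d/dx[y^2] = 2y·y'
  d/dx[-19] = 0

Collecting, the y'-free part is the partial derivative in x and the y' coefficient is the partial derivative in y:
  ∂F/∂x = 5x^4
  ∂F/∂y = 2y

so d/dx[F(x, y(x))] = ∂F/∂x + (∂F/∂y)·y' = 0. Rearranging,
  dy/dx = -(∂F/∂x)/(∂F/∂y) = -(5x^4)/(2y) = -5x^4/(2y)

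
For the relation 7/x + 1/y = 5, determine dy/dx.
Differentiate the relation implicitly: treat y = y(x) and apply the chain rule, so every y-derivative picks up a y' = dy/dx factor.

With everything moved to the left-hand side, differentiate term by term:
  d/dx[1/y] = -y'/y^2
  d/dx[7/x] = -7/x^2
  d/dx[-5] = 0

Separating the contributions that come from x directly and those that come through y:
  without y':      -7/x^2
  multiplying y':  -1/y^2

so (-7/x^2) + (-1/y^2)·y' = 0, and therefore
  dy/dx = -(-7/x^2)/(-1/y^2) = -7y^2/x^2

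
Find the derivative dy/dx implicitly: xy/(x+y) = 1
Apply d/dx to both sides, remembering that y depends on x. Each occurrence of y therefore brings in a y' = dy/dx via the chain rule.

With F(x, y) equal to the left-hand side minus the right, differentiate F term by term:
  d/dx[xy/(x + y)] = xy(-y' - 1)/(x + y)^2 + x·y'/(x + y) + y/(x + y)
  d/dx[-1] = 0
Adding these up, d/dx[F] = 0 becomes
  (-xy/(x + y)^2 + y/(x + y)) + (-xy/(x + y)^2 + x/(x + y))·y' = 0,
so isolating y',
  dy/dx = -(-xy/(x + y)^2 + y/(x + y))/(-xy/(x + y)^2 + x/(x + y))
        = -(y^2/(x + y)^2)/(x^2/(x + y)^2) = -y^2/x^2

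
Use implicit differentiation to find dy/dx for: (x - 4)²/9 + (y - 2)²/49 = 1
Differentiate the relation implicitly: treat y = y(x) and apply the chain rule, so every y-derivative picks up a y' = dy/dx factor.

With everything moved to the left-hand side, differentiate term by term:
  d/dx[(x - 4)^2/9] = 2x/9 - 8/9
  d/dx[(y - 2)^2/49] = 2·y'(y - 2)/49
  d/dx[-1] = 0

Separating the contributions that come from x directly and those that come through y:
  without y':      2x/9 - 8/9
  multiplying y':  2y/49 - 4/49

so (2x/9 - 8/9) + (2y/49 - 4/49)·y' = 0, and therefore
  dy/dx = -(2x/9 - 8/9)/(2y/49 - 4/49)
        = -(2(x - 4)/9)/(2(y - 2)/49) = 49(4 - x)/(9(y - 2))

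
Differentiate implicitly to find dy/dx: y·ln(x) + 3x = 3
Differentiate both sides with respect to x, treating y as y(x). By the chain rule, any term containing y contributes a factor of y' = dy/dx when we differentiate it.

Move every term to one side and write the relation as F(x, y) = 0. Term by term,
  d/dx[3x] = 3
  d/dx[y·ln(x)] = y'·ln(x) + y/x
  d/dx[-3] = 0

The pieces without y' make up ∂F/∂x and the coefficient of y' is ∂F/∂y:
  ∂F/∂x = 3 + y/x,
  ∂F/∂y = ln(x).

Since d/dx[F] = ∂F/∂x + (∂F/∂y)·y' = 0, solve for y':
  (∂F/∂y)·y' = -∂F/∂x
  dy/dx = -(∂F/∂x)/(∂F/∂y) = -(3 + y/x)/(ln(x))
        = -((3x + y)/x)/(ln(x)) = (-3x - y)/(x·ln(x))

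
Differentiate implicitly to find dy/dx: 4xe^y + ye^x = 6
Take d/dx of both sides. Since y is implicitly a function of x, the chain rule attaches a y' = dy/dx factor whenever we differentiate through y.

Set F(x, y) = (left side) − (right side), so the curve is F = 0. Differentiating each term of F:
  d/dx[4x·e^(y)] = 4x·y'·e^(y) + 4e^(y)
  d/dx[y·e^(x)] = y·e^(x) + y'·e^(x)
  d/dx[-6] = 0

Collecting, the y'-free part is the partial derivative in x and the y' coefficient is the partial derivative in y:
  ∂F/∂x = y·e^(x) + 4e^(y)
  ∂F/∂y = 4x·e^(y) + e^(x)

so d/dx[F(x, y(x))] = ∂F/∂x + (∂F/∂y)·y' = 0. Rearranging,
  dy/dx = -(∂F/∂x)/(∂F/∂y) = -(y·e^(x) + 4e^(y))/(4x·e^(y) + e^(x)) = (-y·e^(x) - 4e^(y))/(4x·e^(y) + e^(x))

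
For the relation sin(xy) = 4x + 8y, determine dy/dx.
Differentiate the relation implicitly: treat y = y(x) and apply the chain rule, so every y-derivative picks up a y' = dy/dx factor.

With everything moved to the left-hand side, differentiate term by term:
  d/dx[-4x] = -4
  d/dx[-8y] = -8·y'
  d/dx[sin(xy)] = (x·y' + y)·cos(xy)

Separating the contributions that come from x directly and those that come through y:
  without y':      y·cos(xy) - 4
  multiplying y':  x·cos(xy) - 8

so (y·cos(xy) - 4) + (x·cos(xy) - 8)·y' = 0, and therefore
  dy/dx = -(y·cos(xy) - 4)/(x·cos(xy) - 8) = (-y·cos(xy) + 4)/(x·cos(xy) - 8)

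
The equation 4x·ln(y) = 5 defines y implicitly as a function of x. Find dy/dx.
Differentiate both sides with respect to x, treating y as y(x). By the chain rule, any term containing y contributes a factor of y' = dy/dx when we differentiate it.

Move every term to one side and write the relation as F(x, y) = 0. Term by term,
  d/dx[4x·ln(y)] = 4x·y'/y + 4ln(y)
  d/dx[-5] = 0

The pieces without y' make up ∂F/∂x and the coefficient of y' is ∂F/∂y:
  ∂F/∂x = 4ln(y),
  ∂F/∂y = 4x/y.

Since d/dx[F] = ∂F/∂x + (∂F/∂y)·y' = 0, solve for y':
  (∂F/∂y)·y' = -∂F/∂x
  dy/dx = -(∂F/∂x)/(∂F/∂y) = -(4ln(y))/(4x/y) = -y·ln(y)/x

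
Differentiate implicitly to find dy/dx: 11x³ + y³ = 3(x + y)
Differentiate both sides with respect to x, treating y as y(x). By the chain rule, any term containing y contributes a factor of y' = dy/dx when we differentiate it.

Move every term to one side and write the relation as F(x, y) = 0. Term by term,
  d/dx[11x^3] = 33x^2
  d/dx[-3x] = -3
  d/dx[y^3] = 3y^2·y'
  d/dx[-3y] = -3·y'

The pieces without y' make up ∂F/∂x and the coefficient of y' is ∂F/∂y:
  ∂F/∂x = 33x^2 - 3,
  ∂F/∂y = 3y^2 - 3.

Since d/dx[F] = ∂F/∂x + (∂F/∂y)·y' = 0, solve for y':
  (∂F/∂y)·y' = -∂F/∂x
  dy/dx = -(∂F/∂x)/(∂F/∂y) = -(33x^2 - 3)/(3y^2 - 3) = (1 - 11x^2)/(y^2 - 1)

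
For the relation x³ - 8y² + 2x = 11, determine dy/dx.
Differentiate the relation implicitly: treat y = y(x) and apply the chain rule, so every y-derivative picks up a y' = dy/dx factor.

With everything moved to the left-hand side, differentiate term by term:
  d/dx[x^3] = 3x^2
  d/dx[2x] = 2
  d/dx[-8y^2] = -16y·y'
  d/dx[-11] = 0

Separating the contributions that come from x directly and those that come through y:
  without y':      3x^2 + 2
  multiplying y':  -16y

so (3x^2 + 2) + (-16y)·y' = 0, and therefore
  dy/dx = -(3x^2 + 2)/(-16y) = (3x^2 + 2)/(16y)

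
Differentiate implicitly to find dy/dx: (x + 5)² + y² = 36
Differentiate both sides with respect to x, treating y as y(x). By the chain rule, any term containing y contributes a factor of y' = dy/dx when we differentiate it.

Move every term to one side and write the relation as F(x, y) = 0. Term by term,
  d/dx[y^2] = 2y·y'
  d/dx[(x + 5)^2] = 2x + 10
  d/dx[-36] = 0

The pieces without y' make up ∂F/∂x and the coefficient of y' is ∂F/∂y:
  ∂F/∂x = 2x + 10,
  ∂F/∂y = 2y.

Since d/dx[F] = ∂F/∂x + (∂F/∂y)·y' = 0, solve for y':
  (∂F/∂y)·y' = -∂F/∂x
  dy/dx = -(∂F/∂x)/(∂F/∂y) = -(2x + 10)/(2y) = (-x - 5)/y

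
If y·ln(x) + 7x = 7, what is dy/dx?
Differentiate the relation implicitly: treat y = y(x) and apply the chain rule, so every y-derivative picks up a y' = dy/dx factor.

With everything moved to the left-hand side, differentiate term by term:
  d/dx[7x] = 7
  d/dx[y·ln(x)] = y'·ln(x) + y/x
  d/dx[-7] = 0

Separating the contributions that come from x directly and those that come through y:
  without y':      7 + y/x
  multiplying y':  ln(x)

so (7 + y/x) + (ln(x))·y' = 0, and therefore
  dy/dx = -(7 + y/x)/(ln(x))
        = -((7x + y)/x)/(ln(x)) = (-7x - y)/(x·ln(x))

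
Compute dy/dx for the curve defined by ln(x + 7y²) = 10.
Apply d/dx to both sides, remembering that y depends on x. Each occurrence of y therefore brings in a y' = dy/dx via the chain rule.

With F(x, y) equal to the left-hand side minus the right, differentiate F term by term:
  d/dx[ln(x + 7y^2)] = (14y·y' + 1)/(x + 7y^2)
  d/dx[-10] = 0
Adding these up, d/dx[F] = 0 becomes
  (1/(x + 7y^2)) + (14y/(x + 7y^2))·y' = 0,
so isolating y',
  dy/dx = -(1/(x + 7y^2))/(14y/(x + 7y^2)) = -1/(14y)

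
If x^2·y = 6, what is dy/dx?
Differentiate the relation implicitly: treat y = y(x) and apply the chain rule, so every y-derivative picks up a y' = dy/dx factor.

With everything moved to the left-hand side, differentiate term by term:
  d/dx[x^2y] = x^2·y' + 2xy
  d/dx[-6] = 0

Separating the contributions that come from x directly and those that come through y:
  without y':      2xy
  multiplying y':  x^2

so (2xy) + (x^2)·y' = 0, and therefore
  dy/dx = -(2xy)/(x^2) = -2y/x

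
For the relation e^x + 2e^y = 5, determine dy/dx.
Take d/dx of both sides. Since y is implicitly a function of x, the chain rule attaches a y' = dy/dx factor whenever we differentiate through y.

Set F(x, y) = (left side) − (right side), so the curve is F = 0. Differentiating each term of F:
  d/dx[e^(x)] = e^(x)
  d/dx[2e^(y)] = 2·y'·e^(y)
  d/dx[-5] = 0

Collecting, the y'-free part is the partial derivative in x and the y' coefficient is the partial derivative in y:
  ∂F/∂x = e^(x)
  ∂F/∂y = 2e^(y)

so d/dx[F(x, y(x))] = ∂F/∂x + (∂F/∂y)·y' = 0. Rearranging,
  dy/dx = -(∂F/∂x)/(∂F/∂y) = -(e^(x))/(2e^(y)) = -e^(x - y)/2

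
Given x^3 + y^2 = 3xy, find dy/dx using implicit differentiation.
Differentiate both sides with respect to x, treating y as y(x). By the chain rule, any term containing y contributes a factor of y' = dy/dx when we differentiate it.

Move every term to one side and write the relation as F(x, y) = 0. Term by term,
  d/dx[x^3] = 3x^2
  d/dx[-3xy] = -3x·y' - 3y
  d/dx[y^2] = 2y·y'

The pieces without y' make up ∂F/∂x and the coefficient of y' is ∂F/∂y:
  ∂F/∂x = 3x^2 - 3y,
  ∂F/∂y = -3x + 2y.

Since d/dx[F] = ∂F/∂x + (∂F/∂y)·y' = 0, solve for y':
  (∂F/∂y)·y' = -∂F/∂x
  dy/dx = -(∂F/∂x)/(∂F/∂y) = -(3x^2 - 3y)/(-3x + 2y) = 3(x^2 - y)/(3x - 2y)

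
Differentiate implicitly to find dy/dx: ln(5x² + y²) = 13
Take d/dx of both sides. Since y is implicitly a function of x, the chain rule attaches a y' = dy/dx factor whenever we differentiate through y.

Set F(x, y) = (left side) − (right side), so the curve is F = 0. Differentiating each term of F:
  d/dx[ln(5x^2 + y^2)] = (10x + 2y·y')/(5x^2 + y^2)
  d/dx[-13] = 0

Collecting, the y'-free part is the partial derivative in x and the y' coefficient is the partial derivative in y:
  ∂F/∂x = 10x/(5x^2 + y^2)
  ∂F/∂y = 2y/(5x^2 + y^2)

so d/dx[F(x, y(x))] = ∂F/∂x + (∂F/∂y)·y' = 0. Rearranging,
  dy/dx = -(∂F/∂x)/(∂F/∂y) = -(10x/(5x^2 + y^2))/(2y/(5x^2 + y^2)) = -5x/y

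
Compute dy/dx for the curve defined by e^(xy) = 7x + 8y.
Take d/dx of both sides. Since y is implicitly a function of x, the chain rule attaches a y' = dy/dx factor whenever we differentiate through y.

Set F(x, y) = (left side) − (right side), so the curve is F = 0. Differentiating each term of F:
  d/dx[-7x] = -7
  d/dx[-8y] = -8·y'
  d/dx[e^(xy)] = (x·y' + y)·e^(xy)

Collecting, the y'-free part is the partial derivative in x and the y' coefficient is the partial derivative in y:
  ∂F/∂x = y·e^(xy) - 7
  ∂F/∂y = x·e^(xy) - 8

so d/dx[F(x, y(x))] = ∂F/∂x + (∂F/∂y)·y' = 0. Rearranging,
  dy/dx = -(∂F/∂x)/(∂F/∂y) = -(y·e^(xy) - 7)/(x·e^(xy) - 8) = (-y·e^(xy) + 7)/(x·e^(xy) - 8)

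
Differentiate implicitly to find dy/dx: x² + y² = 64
Take d/dx of both sides. Since y is implicitly a function of x, the chain rule attaches a y' = dy/dx factor whenever we differentiate through y.

Set F(x, y) = (left side) − (right side), so the curve is F = 0. Differentiating each term of F:
  d/dx[x^2] = 2x
  d/dx[y^2] = 2y·y'
  d/dx[-64] = 0

Collecting, the y'-free part is the partial derivative in x and the y' coefficient is the partial derivative in y:
  ∂F/∂x = 2x
  ∂F/∂y = 2y

so d/dx[F(x, y(x))] = ∂F/∂x + (∂F/∂y)·y' = 0. Rearranging,
  dy/dx = -(∂F/∂x)/(∂F/∂y) = -(2x)/(2y) = -x/y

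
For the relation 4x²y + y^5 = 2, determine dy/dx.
Apply d/dx to both sides, remembering that y depends on x. Each occurrence of y therefore brings in a y' = dy/dx via the chain rule.

With F(x, y) equal to the left-hand side minus the right, differentiate F term by term:
  d/dx[4x^2y] = 4x^2·y' + 8xy
  d/dx[y^5] = 5y^4·y'
  d/dx[-2] = 0
Adding these up, d/dx[F] = 0 becomes
  (8xy) + (4x^2 + 5y^4)·y' = 0,
so isolating y',
  dy/dx = -(8xy)/(4x^2 + 5y^4) = -8xy/(4x^2 + 5y^4)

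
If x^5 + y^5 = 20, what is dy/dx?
Take d/dx of both sides. Since y is implicitly a function of x, the chain rule attaches a y' = dy/dx factor whenever we differentiate through y.

Set F(x, y) = (left side) − (right side), so the curve is F = 0. Differentiating each term of F:
  d/dx[x^5] = 5x^4
  d/dx[y^5] = 5y^4·y'
  d/dx[-20] = 0

Collecting, the y'-free part is the partial derivative in x and the y' coefficient is the partial derivative in y:
  ∂F/∂x = 5x^4
  ∂F/∂y = 5y^4

so d/dx[F(x, y(x))] = ∂F/∂x + (∂F/∂y)·y' = 0. Rearranging,
  dy/dx = -(∂F/∂x)/(∂F/∂y) = -(5x^4)/(5y^4) = -x^4/y^4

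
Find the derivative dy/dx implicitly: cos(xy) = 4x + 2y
Apply d/dx to both sides, remembering that y depends on x. Each occurrence of y therefore brings in a y' = dy/dx via the chain rule.

With F(x, y) equal to the left-hand side minus the right, differentiate F term by term:
  d/dx[-4x] = -4
  d/dx[-2y] = -2·y'
  d/dx[cos(xy)] = -(x·y' + y)·sin(xy)
Adding these up, d/dx[F] = 0 becomes
  (-y·sin(xy) - 4) + (-x·sin(xy) - 2)·y' = 0,
so isolating y',
  dy/dx = -(-y·sin(xy) - 4)/(-x·sin(xy) - 2) = -(y·sin(xy) + 4)/(x·sin(xy) + 2)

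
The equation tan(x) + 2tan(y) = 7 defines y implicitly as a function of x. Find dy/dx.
Apply d/dx to both sides, remembering that y depends on x. Each occurrence of y therefore brings in a y' = dy/dx via the chain rule.

With F(x, y) equal to the left-hand side minus the right, differentiate F term by term:
  d/dx[tan(x)] = tan(x)^2 + 1
  d/dx[2tan(y)] = 2·y'(tan(y)^2 + 1)
  d/dx[-7] = 0
Adding these up, d/dx[F] = 0 becomes
  (tan(x)^2 + 1) + (2tan(y)^2 + 2)·y' = 0,
so isolating y',
  dy/dx = -(tan(x)^2 + 1)/(2tan(y)^2 + 2) = -cos(y)^2/(2cos(x)^2)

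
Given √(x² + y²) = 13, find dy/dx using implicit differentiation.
Differentiate the relation implicitly: treat y = y(x) and apply the chain rule, so every y-derivative picks up a y' = dy/dx factor.

With everything moved to the left-hand side, differentiate term by term:
  d/dx[√(x^2 + y^2)] = (x + y·y')/√(x^2 + y^2)
  d/dx[-13] = 0

Separating the contributions that come from x directly and those that come through y:
  without y':      x/√(x^2 + y^2)
  multiplying y':  y/√(x^2 + y^2)

so (x/√(x^2 + y^2)) + (y/√(x^2 + y^2))·y' = 0, and therefore
  dy/dx = -(x/√(x^2 + y^2))/(y/√(x^2 + y^2)) = -x/y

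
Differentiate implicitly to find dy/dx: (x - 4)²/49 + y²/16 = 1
Differentiate the relation implicitly: treat y = y(x) and apply the chain rule, so every y-derivative picks up a y' = dy/dx factor.

With everything moved to the left-hand side, differentiate term by term:
  d/dx[y^2/16] = y·y'/8
  d/dx[(x - 4)^2/49] = 2x/49 - 8/49
  d/dx[-1] = 0

Separating the contributions that come from x directly and those that come through y:
  without y':      2x/49 - 8/49
  multiplying y':  y/8

so (2x/49 - 8/49) + (y/8)·y' = 0, and therefore
  dy/dx = -(2x/49 - 8/49)/(y/8)
        = -(2(x - 4)/49)/(y/8) = 16(4 - x)/(49y)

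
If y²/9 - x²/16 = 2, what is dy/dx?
Differentiate both sides with respect to x, treating y as y(x). By the chain rule, any term containing y contributes a factor of y' = dy/dx when we differentiate it.

Move every term to one side and write the relation as F(x, y) = 0. Term by term,
  d/dx[-x^2/16] = -x/8
  d/dx[y^2/9] = 2y·y'/9
  d/dx[-2] = 0

The pieces without y' make up ∂F/∂x and the coefficient of y' is ∂F/∂y:
  ∂F/∂x = -x/8,
  ∂F/∂y = 2y/9.

Since d/dx[F] = ∂F/∂x + (∂F/∂y)·y' = 0, solve for y':
  (∂F/∂y)·y' = -∂F/∂x
  dy/dx = -(∂F/∂x)/(∂F/∂y) = -(-x/8)/(2y/9) = 9x/(16y)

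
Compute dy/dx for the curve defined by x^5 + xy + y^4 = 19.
Differentiate both sides with respect to x, treating y as y(x). By the chain rule, any term containing y contributes a factor of y' = dy/dx when we differentiate it.

Move every term to one side and write the relation as F(x, y) = 0. Term by term,
  d/dx[x^5] = 5x^4
  d/dx[xy] = x·y' + y
  d/dx[y^4] = 4y^3·y'
  d/dx[-19] = 0

The pieces without y' make up ∂F/∂x and the coefficient of y' is ∂F/∂y:
  ∂F/∂x = 5x^4 + y,
  ∂F/∂y = x + 4y^3.

Since d/dx[F] = ∂F/∂x + (∂F/∂y)·y' = 0, solve for y':
  (∂F/∂y)·y' = -∂F/∂x
  dy/dx = -(∂F/∂x)/(∂F/∂y) = -(5x^4 + y)/(x + 4y^3) = (-5x^4 - y)/(x + 4y^3)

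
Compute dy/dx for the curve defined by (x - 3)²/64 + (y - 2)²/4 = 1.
Differentiate the relation implicitly: treat y = y(x) and apply the chain rule, so every y-derivative picks up a y' = dy/dx factor.

With everything moved to the left-hand side, differentiate term by term:
  d/dx[(x - 3)^2/64] = x/32 - 3/32
  d/dx[(y - 2)^2/4] = y'(y - 2)/2
  d/dx[-1] = 0

Separating the contributions that come from x directly and those that come through y:
  without y':      x/32 - 3/32
  multiplying y':  y/2 - 1

so (x/32 - 3/32) + (y/2 - 1)·y' = 0, and therefore
  dy/dx = -(x/32 - 3/32)/(y/2 - 1)
        = -((x - 3)/32)/((y - 2)/2) = (3 - x)/(16(y - 2))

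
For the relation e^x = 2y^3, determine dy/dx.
Differentiate the relation implicitly: treat y = y(x) and apply the chain rule, so every y-derivative picks up a y' = dy/dx factor.

With everything moved to the left-hand side, differentiate term by term:
  d/dx[-2y^3] = -6y^2·y'
  d/dx[e^(x)] = e^(x)

Separating the contributions that come from x directly and those that come through y:
  without y':      e^(x)
  multiplying y':  -6y^2

so (e^(x)) + (-6y^2)·y' = 0, and therefore
  dy/dx = -(e^(x))/(-6y^2) = e^(x)/(6y^2)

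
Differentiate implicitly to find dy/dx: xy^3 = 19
Take d/dx of both sides. Since y is implicitly a function of x, the chain rule attaches a y' = dy/dx factor whenever we differentiate through y.

Set F(x, y) = (left side) − (right side), so the curve is F = 0. Differentiating each term of F:
  d/dx[xy^3] = 3xy^2·y' + y^3
  d/dx[-19] = 0

Collecting, the y'-free part is the partial derivative in x and the y' coefficient is the partial derivative in y:
  ∂F/∂x = y^3
  ∂F/∂y = 3xy^2

so d/dx[F(x, y(x))] = ∂F/∂x + (∂F/∂y)·y' = 0. Rearranging,
  dy/dx = -(∂F/∂x)/(∂F/∂y) = -(y^3)/(3xy^2) = -y/(3x)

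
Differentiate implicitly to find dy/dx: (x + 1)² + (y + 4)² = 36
Differentiate the relation implicitly: treat y = y(x) and apply the chain rule, so every y-derivative picks up a y' = dy/dx factor.

With everything moved to the left-hand side, differentiate term by term:
  d/dx[(x + 1)^2] = 2x + 2
  d/dx[(y + 4)^2] = 2·y'(y + 4)
  d/dx[-36] = 0

Separating the contributions that come from x directly and those that come through y:
  without y':      2x + 2
  multiplying y':  2y + 8

so (2x + 2) + (2y + 8)·y' = 0, and therefore
  dy/dx = -(2x + 2)/(2y + 8) = (-x - 1)/(y + 4)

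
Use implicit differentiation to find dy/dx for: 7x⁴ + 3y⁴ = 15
Take d/dx of both sides. Since y is implicitly a function of x, the chain rule attaches a y' = dy/dx factor whenever we differentiate through y.

Set F(x, y) = (left side) − (right side), so the curve is F = 0. Differentiating each term of F:
  d/dx[7x^4] = 28x^3
  d/dx[3y^4] = 12y^3·y'
  d/dx[-15] = 0

Collecting, the y'-free part is the partial derivative in x and the y' coefficient is the partial derivative in y:
  ∂F/∂x = 28x^3
  ∂F/∂y = 12y^3

so d/dx[F(x, y(x))] = ∂F/∂x + (∂F/∂y)·y' = 0. Rearranging,
  dy/dx = -(∂F/∂x)/(∂F/∂y) = -(28x^3)/(12y^3) = -7x^3/(3y^3)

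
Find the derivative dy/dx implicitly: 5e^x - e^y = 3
Differentiate both sides with respect to x, treating y as y(x). By the chain rule, any term containing y contributes a factor of y' = dy/dx when we differentiate it.

Move every term to one side and write the relation as F(x, y) = 0. Term by term,
  d/dx[5e^(x)] = 5e^(x)
  d/dx[-e^(y)] = -y'·e^(y)
  d/dx[-3] = 0

The pieces without y' make up ∂F/∂x and the coefficient of y' is ∂F/∂y:
  ∂F/∂x = 5e^(x),
  ∂F/∂y = -e^(y).

Since d/dx[F] = ∂F/∂x + (∂F/∂y)·y' = 0, solve for y':
  (∂F/∂y)·y' = -∂F/∂x
  dy/dx = -(∂F/∂x)/(∂F/∂y) = -(5e^(x))/(-e^(y)) = 5e^(x - y)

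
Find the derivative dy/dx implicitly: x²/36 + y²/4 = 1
Differentiate both sides with respect to x, treating y as y(x). By the chain rule, any term containing y contributes a factor of y' = dy/dx when we differentiate it.

Move every term to one side and write the relation as F(x, y) = 0. Term by term,
  d/dx[x^2/36] = x/18
  d/dx[y^2/4] = y·y'/2
  d/dx[-1] = 0

The pieces without y' make up ∂F/∂x and the coefficient of y' is ∂F/∂y:
  ∂F/∂x = x/18,
  ∂F/∂y = y/2.

Since d/dx[F] = ∂F/∂x + (∂F/∂y)·y' = 0, solve for y':
  (∂F/∂y)·y' = -∂F/∂x
  dy/dx = -(∂F/∂x)/(∂F/∂y) = -(x/18)/(y/2) = -x/(9y)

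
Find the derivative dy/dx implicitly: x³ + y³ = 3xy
Differentiate the relation implicitly: treat y = y(x) and apply the chain rule, so every y-derivative picks up a y' = dy/dx factor.

With everything moved to the left-hand side, differentiate term by term:
  d/dx[x^3] = 3x^2
  d/dx[-3xy] = -3x·y' - 3y
  d/dx[y^3] = 3y^2·y'

Separating the contributions that come from x directly and those that come through y:
  without y':      3x^2 - 3y
  multiplying y':  -3x + 3y^2

so (3x^2 - 3y) + (-3x + 3y^2)·y' = 0, and therefore
  dy/dx = -(3x^2 - 3y)/(-3x + 3y^2) = (x^2 - y)/(x - y^2)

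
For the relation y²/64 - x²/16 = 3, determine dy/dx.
Differentiate the relation implicitly: treat y = y(x) and apply the chain rule, so every y-derivative picks up a y' = dy/dx factor.

With everything moved to the left-hand side, differentiate term by term:
  d/dx[-x^2/16] = -x/8
  d/dx[y^2/64] = y·y'/32
  d/dx[-3] = 0

Separating the contributions that come from x directly and those that come through y:
  without y':      -x/8
  multiplying y':  y/32

so (-x/8) + (y/32)·y' = 0, and therefore
  dy/dx = -(-x/8)/(y/32) = 4x/y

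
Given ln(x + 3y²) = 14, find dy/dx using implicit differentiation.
Apply d/dx to both sides, remembering that y depends on x. Each occurrence of y therefore brings in a y' = dy/dx via the chain rule.

With F(x, y) equal to the left-hand side minus the right, differentiate F term by term:
  d/dx[ln(x + 3y^2)] = (6y·y' + 1)/(x + 3y^2)
  d/dx[-14] = 0
Adding these up, d/dx[F] = 0 becomes
  (1/(x + 3y^2)) + (6y/(x + 3y^2))·y' = 0,
so isolating y',
  dy/dx = -(1/(x + 3y^2))/(6y/(x + 3y^2)) = -1/(6y)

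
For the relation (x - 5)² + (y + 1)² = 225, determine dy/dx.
Differentiate the relation implicitly: treat y = y(x) and apply the chain rule, so every y-derivative picks up a y' = dy/dx factor.

With everything moved to the left-hand side, differentiate term by term:
  d/dx[(x - 5)^2] = 2x - 10
  d/dx[(y + 1)^2] = 2·y'(y + 1)
  d/dx[-225] = 0

Separating the contributions that come from x directly and those that come through y:
  without y':      2x - 10
  multiplying y':  2y + 2

so (2x - 10) + (2y + 2)·y' = 0, and therefore
  dy/dx = -(2x - 10)/(2y + 2) = (5 - x)/(y + 1)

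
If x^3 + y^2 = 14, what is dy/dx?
Differentiate the relation implicitly: treat y = y(x) and apply the chain rule, so every y-derivative picks up a y' = dy/dx factor.

With everything moved to the left-hand side, differentiate term by term:
  d/dx[x^3] = 3x^2
  d/dx[y^2] = 2y·y'
  d/dx[-14] = 0

Separating the contributions that come from x directly and those that come through y:
  without y':      3x^2
  multiplying y':  2y

so (3x^2) + (2y)·y' = 0, and therefore
  dy/dx = -(3x^2)/(2y) = -3x^2/(2y)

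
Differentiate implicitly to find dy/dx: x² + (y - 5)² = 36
Apply d/dx to both sides, remembering that y depends on x. Each occurrence of y therefore brings in a y' = dy/dx via the chain rule.

With F(x, y) equal to the left-hand side minus the right, differentiate F term by term:
  d/dx[x^2] = 2x
  d/dx[(y - 5)^2] = 2·y'(y - 5)
  d/dx[-36] = 0
Adding these up, d/dx[F] = 0 becomes
  (2x) + (2y - 10)·y' = 0,
so isolating y',
  dy/dx = -(2x)/(2y - 10) = -x/(y - 5)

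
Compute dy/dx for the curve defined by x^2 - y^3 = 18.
Differentiate the relation implicitly: treat y = y(x) and apply the chain rule, so every y-derivative picks up a y' = dy/dx factor.

With everything moved to the left-hand side, differentiate term by term:
  d/dx[x^2] = 2x
  d/dx[-y^3] = -3y^2·y'
  d/dx[-18] = 0

Separating the contributions that come from x directly and those that come through y:
  without y':      2x
  multiplying y':  -3y^2

so (2x) + (-3y^2)·y' = 0, and therefore
  dy/dx = -(2x)/(-3y^2) = 2x/(3y^2)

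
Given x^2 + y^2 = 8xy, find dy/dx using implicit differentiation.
Take d/dx of both sides. Since y is implicitly a function of x, the chain rule attaches a y' = dy/dx factor whenever we differentiate through y.

Set F(x, y) = (left side) − (right side), so the curve is F = 0. Differentiating each term of F:
  d/dx[x^2] = 2x
  d/dx[-8xy] = -8x·y' - 8y
  d/dx[y^2] = 2y·y'

Collecting, the y'-free part is the partial derivative in x and the y' coefficient is the partial derivative in y:
  ∂F/∂x = 2x - 8y
  ∂F/∂y = -8x + 2y

so d/dx[F(x, y(x))] = ∂F/∂x + (∂F/∂y)·y' = 0. Rearranging,
  dy/dx = -(∂F/∂x)/(∂F/∂y) = -(2x - 8y)/(-8x + 2y) = (x - 4y)/(4x - y)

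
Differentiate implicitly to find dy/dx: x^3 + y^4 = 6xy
Differentiate the relation implicitly: treat y = y(x) and apply the chain rule, so every y-derivative picks up a y' = dy/dx factor.

With everything moved to the left-hand side, differentiate term by term:
  d/dx[x^3] = 3x^2
  d/dx[-6xy] = -6x·y' - 6y
  d/dx[y^4] = 4y^3·y'

Separating the contributions that come from x directly and those that come through y:
  without y':      3x^2 - 6y
  multiplying y':  -6x + 4y^3

so (3x^2 - 6y) + (-6x + 4y^3)·y' = 0, and therefore
  dy/dx = -(3x^2 - 6y)/(-6x + 4y^3) = 3(x^2 - 2y)/(2(3x - 2y^3))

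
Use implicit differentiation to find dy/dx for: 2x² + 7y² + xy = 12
Differentiate the relation implicitly: treat y = y(x) and apply the chain rule, so every y-derivative picks up a y' = dy/dx factor.

With everything moved to the left-hand side, differentiate term by term:
  d/dx[2x^2] = 4x
  d/dx[xy] = x·y' + y
  d/dx[7y^2] = 14y·y'
  d/dx[-12] = 0

Separating the contributions that come from x directly and those that come through y:
  without y':      4x + y
  multiplying y':  x + 14y

so (4x + y) + (x + 14y)·y' = 0, and therefore
  dy/dx = -(4x + y)/(x + 14y) = (-4x - y)/(x + 14y)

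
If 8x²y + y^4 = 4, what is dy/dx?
Take d/dx of both sides. Since y is implicitly a function of x, the chain rule attaches a y' = dy/dx factor whenever we differentiate through y.

Set F(x, y) = (left side) − (right side), so the curve is F = 0. Differentiating each term of F:
  d/dx[8x^2y] = 8x^2·y' + 16xy
  d/dx[y^4] = 4y^3·y'
  d/dx[-4] = 0

Collecting, the y'-free part is the partial derivative in x and the y' coefficient is the partial derivative in y:
  ∂F/∂x = 16xy
  ∂F/∂y = 8x^2 + 4y^3

so d/dx[F(x, y(x))] = ∂F/∂x + (∂F/∂y)·y' = 0. Rearranging,
  dy/dx = -(∂F/∂x)/(∂F/∂y) = -(16xy)/(8x^2 + 4y^3) = -4xy/(2x^2 + y^3)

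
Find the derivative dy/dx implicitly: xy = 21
Differentiate both sides with respect to x, treating y as y(x). By the chain rule, any term containing y contributes a factor of y' = dy/dx when we differentiate it.

Move every term to one side and write the relation as F(x, y) = 0. Term by term,
  d/dx[xy] = x·y' + y
  d/dx[-21] = 0

The pieces without y' make up ∂F/∂x and the coefficient of y' is ∂F/∂y:
  ∂F/∂x = y,
  ∂F/∂y = x.

Since d/dx[F] = ∂F/∂x + (∂F/∂y)·y' = 0, solve for y':
  (∂F/∂y)·y' = -∂F/∂x
  dy/dx = -(∂F/∂x)/(∂F/∂y) = -(y)/(x) = -y/x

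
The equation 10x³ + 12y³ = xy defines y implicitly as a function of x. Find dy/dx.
Take d/dx of both sides. Since y is implicitly a function of x, the chain rule attaches a y' = dy/dx factor whenever we differentiate through y.

Set F(x, y) = (left side) − (right side), so the curve is F = 0. Differentiating each term of F:
  d/dx[10x^3] = 30x^2
  d/dx[-xy] = -x·y' - y
  d/dx[12y^3] = 36y^2·y'

Collecting, the y'-free part is the partial derivative in x and the y' coefficient is the partial derivative in y:
  ∂F/∂x = 30x^2 - y
  ∂F/∂y = -x + 36y^2

so d/dx[F(x, y(x))] = ∂F/∂x + (∂F/∂y)·y' = 0. Rearranging,
  dy/dx = -(∂F/∂x)/(∂F/∂y) = -(30x^2 - y)/(-x + 36y^2) = (30x^2 - y)/(x - 36y^2)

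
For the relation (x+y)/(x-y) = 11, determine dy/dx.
Differentiate the relation implicitly: treat y = y(x) and apply the chain rule, so every y-derivative picks up a y' = dy/dx factor.

With everything moved to the left-hand side, differentiate term by term:
  d/dx[(x + y)/(x - y)] = (y' + 1)/(x - y) + (x + y)(y' - 1)/(x - y)^2
  d/dx[-11] = 0

Separating the contributions that come from x directly and those that come through y:
  without y':      1/(x - y) - (x + y)/(x - y)^2
  multiplying y':  1/(x - y) + (x + y)/(x - y)^2

so (1/(x - y) - (x + y)/(x - y)^2) + (1/(x - y) + (x + y)/(x - y)^2)·y' = 0, and therefore
  dy/dx = -(1/(x - y) - (x + y)/(x - y)^2)/(1/(x - y) + (x + y)/(x - y)^2)
        = -(-2y/(x - y)^2)/(2x/(x - y)^2) = y/x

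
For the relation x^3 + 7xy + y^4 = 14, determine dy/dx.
Differentiate the relation implicitly: treat y = y(x) and apply the chain rule, so every y-derivative picks up a y' = dy/dx factor.

With everything moved to the left-hand side, differentiate term by term:
  d/dx[x^3] = 3x^2
  d/dx[7xy] = 7x·y' + 7y
  d/dx[y^4] = 4y^3·y'
  d/dx[-14] = 0

Separating the contributions that come from x directly and those that come through y:
  without y':      3x^2 + 7y
  multiplying y':  7x + 4y^3

so (3x^2 + 7y) + (7x + 4y^3)·y' = 0, and therefore
  dy/dx = -(3x^2 + 7y)/(7x + 4y^3) = (-3x^2 - 7y)/(7x + 4y^3)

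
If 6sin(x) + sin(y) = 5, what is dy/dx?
Differentiate the relation implicitly: treat y = y(x) and apply the chain rule, so every y-derivative picks up a y' = dy/dx factor.

With everything moved to the left-hand side, differentiate term by term:
  d/dx[6sin(x)] = 6cos(x)
  d/dx[sin(y)] = y'·cos(y)
  d/dx[-5] = 0

Separating the contributions that come from x directly and those that come through y:
  without y':      6cos(x)
  multiplying y':  cos(y)

so (6cos(x)) + (cos(y))·y' = 0, and therefore
  dy/dx = -(6cos(x))/(cos(y)) = -6cos(x)/cos(y)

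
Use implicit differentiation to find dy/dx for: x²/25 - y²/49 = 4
Apply d/dx to both sides, remembering that y depends on x. Each occurrence of y therefore brings in a y' = dy/dx via the chain rule.

With F(x, y) equal to the left-hand side minus the right, differentiate F term by term:
  d/dx[x^2/25] = 2x/25
  d/dx[-y^2/49] = -2y·y'/49
  d/dx[-4] = 0
Adding these up, d/dx[F] = 0 becomes
  (2x/25) + (-2y/49)·y' = 0,
so isolating y',
  dy/dx = -(2x/25)/(-2y/49) = 49x/(25y)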